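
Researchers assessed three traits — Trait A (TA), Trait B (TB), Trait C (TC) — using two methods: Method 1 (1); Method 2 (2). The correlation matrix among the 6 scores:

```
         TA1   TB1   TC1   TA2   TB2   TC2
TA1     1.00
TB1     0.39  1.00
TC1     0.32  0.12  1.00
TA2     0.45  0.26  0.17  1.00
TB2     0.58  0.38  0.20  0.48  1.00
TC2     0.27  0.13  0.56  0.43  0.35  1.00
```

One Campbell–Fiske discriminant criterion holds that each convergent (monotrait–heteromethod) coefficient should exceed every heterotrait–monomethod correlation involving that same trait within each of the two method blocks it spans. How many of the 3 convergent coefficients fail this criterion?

2

Convergent coefficients and their comparison sets:
TA (methods 1·2): 0.45 vs {0.39, 0.48, 0.32, 0.43} → fail.
TB (methods 1·2): 0.38 vs {0.39, 0.48, 0.12, 0.35} → fail.
TC (methods 1·2): 0.56 vs {0.32, 0.43, 0.12, 0.35} → pass.
2 of 3 fail.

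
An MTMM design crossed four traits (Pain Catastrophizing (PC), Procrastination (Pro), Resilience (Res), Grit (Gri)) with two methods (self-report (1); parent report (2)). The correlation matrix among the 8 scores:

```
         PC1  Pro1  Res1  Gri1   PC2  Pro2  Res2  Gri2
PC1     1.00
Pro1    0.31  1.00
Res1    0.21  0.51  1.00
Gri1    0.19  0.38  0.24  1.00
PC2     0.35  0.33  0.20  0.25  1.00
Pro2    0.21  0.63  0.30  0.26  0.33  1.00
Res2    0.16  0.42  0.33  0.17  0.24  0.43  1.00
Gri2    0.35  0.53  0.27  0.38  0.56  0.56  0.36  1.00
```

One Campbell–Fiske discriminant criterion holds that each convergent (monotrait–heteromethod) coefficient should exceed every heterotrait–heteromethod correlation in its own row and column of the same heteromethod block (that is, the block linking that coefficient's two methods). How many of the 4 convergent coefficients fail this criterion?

3

Checking each validity diagonal entry against its comparison values:
PC (methods 1·2): 0.35 vs {0.21, 0.33, 0.16, 0.20, 0.35, 0.25} → fail.
Pro (methods 1·2): 0.63 vs {0.33, 0.21, 0.42, 0.30, 0.53, 0.26} → pass.
Res (methods 1·2): 0.33 vs {0.20, 0.16, 0.30, 0.42, 0.27, 0.17} → fail.
Gri (methods 1·2): 0.38 vs {0.25, 0.35, 0.26, 0.53, 0.17, 0.27} → fail.
3 of 4 fail.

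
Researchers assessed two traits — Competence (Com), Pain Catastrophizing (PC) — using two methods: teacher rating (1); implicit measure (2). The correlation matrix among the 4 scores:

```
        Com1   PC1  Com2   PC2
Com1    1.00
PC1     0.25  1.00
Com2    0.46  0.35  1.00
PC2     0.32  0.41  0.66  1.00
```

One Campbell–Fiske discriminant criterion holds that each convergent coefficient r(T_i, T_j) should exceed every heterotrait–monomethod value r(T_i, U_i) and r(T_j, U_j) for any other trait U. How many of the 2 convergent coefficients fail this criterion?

Each convergent coefficient versus the relevant comparison correlations:
Com (methods 1·2): 0.46 vs {0.25, 0.66} → fail.
PC (methods 1·2): 0.41 vs {0.25, 0.66} → fail.
2 of 2 fail.

2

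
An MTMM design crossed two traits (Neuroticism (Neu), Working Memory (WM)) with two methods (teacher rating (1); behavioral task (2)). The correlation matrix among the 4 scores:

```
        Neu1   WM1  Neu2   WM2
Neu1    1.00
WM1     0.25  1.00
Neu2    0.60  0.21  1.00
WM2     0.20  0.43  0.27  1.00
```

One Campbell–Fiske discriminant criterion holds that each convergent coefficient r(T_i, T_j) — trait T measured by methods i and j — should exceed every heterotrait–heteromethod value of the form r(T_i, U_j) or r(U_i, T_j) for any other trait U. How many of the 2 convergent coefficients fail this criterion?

0

Each convergent coefficient versus the relevant comparison correlations:
Neu (methods 1·2): 0.60 vs {0.20, 0.21} → pass.
WM (methods 1·2): 0.43 vs {0.21, 0.20} → pass.
0 of 2 fail.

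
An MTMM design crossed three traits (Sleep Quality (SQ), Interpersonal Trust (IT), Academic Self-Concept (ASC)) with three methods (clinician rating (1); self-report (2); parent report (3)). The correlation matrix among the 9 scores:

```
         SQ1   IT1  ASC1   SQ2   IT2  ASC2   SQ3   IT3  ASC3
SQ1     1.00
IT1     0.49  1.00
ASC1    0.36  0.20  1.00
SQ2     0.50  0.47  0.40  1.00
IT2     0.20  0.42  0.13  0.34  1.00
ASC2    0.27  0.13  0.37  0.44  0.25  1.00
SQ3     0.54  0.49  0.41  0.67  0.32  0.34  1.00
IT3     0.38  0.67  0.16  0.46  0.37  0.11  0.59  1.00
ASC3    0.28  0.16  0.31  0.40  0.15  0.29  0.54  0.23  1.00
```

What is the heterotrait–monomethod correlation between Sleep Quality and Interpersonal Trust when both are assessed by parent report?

0.59

Different traits, same method: r(SQ3, IT3) = 0.59.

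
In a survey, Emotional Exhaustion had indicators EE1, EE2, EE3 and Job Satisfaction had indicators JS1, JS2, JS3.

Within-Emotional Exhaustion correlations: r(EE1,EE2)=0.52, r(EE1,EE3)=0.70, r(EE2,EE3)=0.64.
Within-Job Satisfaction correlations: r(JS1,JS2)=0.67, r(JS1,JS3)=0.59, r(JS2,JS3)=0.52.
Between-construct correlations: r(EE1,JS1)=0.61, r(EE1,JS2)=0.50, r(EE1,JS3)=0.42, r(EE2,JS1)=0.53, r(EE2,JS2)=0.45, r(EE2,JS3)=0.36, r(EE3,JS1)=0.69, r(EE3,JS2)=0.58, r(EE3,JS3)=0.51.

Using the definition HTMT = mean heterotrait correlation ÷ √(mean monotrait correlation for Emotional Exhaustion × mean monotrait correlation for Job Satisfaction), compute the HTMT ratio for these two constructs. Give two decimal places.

0.85

Between-construct mean = 4.65/9 = 0.5167.
Mean within-EE = 1.86/3 = 0.6200; mean within-JS = 1.78/3 = 0.5933.
Geometric mean = √(0.6200 × 0.5933) = 0.6065.
HTMT = 0.5167 / 0.6065 = 0.85.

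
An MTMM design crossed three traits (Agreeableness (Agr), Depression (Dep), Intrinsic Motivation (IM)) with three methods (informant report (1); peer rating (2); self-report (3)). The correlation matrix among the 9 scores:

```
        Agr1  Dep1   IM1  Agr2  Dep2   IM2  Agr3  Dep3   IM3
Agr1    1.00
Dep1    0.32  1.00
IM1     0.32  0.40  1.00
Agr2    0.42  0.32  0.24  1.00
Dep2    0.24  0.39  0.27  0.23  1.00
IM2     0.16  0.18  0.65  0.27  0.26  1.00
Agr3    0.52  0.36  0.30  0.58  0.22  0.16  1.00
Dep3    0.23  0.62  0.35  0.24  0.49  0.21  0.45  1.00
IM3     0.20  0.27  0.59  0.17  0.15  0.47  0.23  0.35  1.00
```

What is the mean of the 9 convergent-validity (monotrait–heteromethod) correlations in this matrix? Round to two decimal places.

0.53

Convergent values: 0.42, 0.52, 0.58, 0.39, 0.62, 0.49, 0.65, 0.59, 0.47; mean = 4.73/9 = 0.53.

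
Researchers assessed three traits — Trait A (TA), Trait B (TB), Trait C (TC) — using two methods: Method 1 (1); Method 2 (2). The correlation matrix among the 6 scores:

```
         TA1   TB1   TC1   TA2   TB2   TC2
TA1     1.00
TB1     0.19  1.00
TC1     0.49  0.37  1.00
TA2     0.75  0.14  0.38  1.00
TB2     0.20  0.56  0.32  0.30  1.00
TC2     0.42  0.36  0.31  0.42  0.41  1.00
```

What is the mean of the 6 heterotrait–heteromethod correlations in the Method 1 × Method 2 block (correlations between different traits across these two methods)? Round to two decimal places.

0.30

HTHM values (method 1 × method 2): 0.20, 0.42, 0.14, 0.36, 0.38, 0.32; mean = 1.82/6 = 0.30.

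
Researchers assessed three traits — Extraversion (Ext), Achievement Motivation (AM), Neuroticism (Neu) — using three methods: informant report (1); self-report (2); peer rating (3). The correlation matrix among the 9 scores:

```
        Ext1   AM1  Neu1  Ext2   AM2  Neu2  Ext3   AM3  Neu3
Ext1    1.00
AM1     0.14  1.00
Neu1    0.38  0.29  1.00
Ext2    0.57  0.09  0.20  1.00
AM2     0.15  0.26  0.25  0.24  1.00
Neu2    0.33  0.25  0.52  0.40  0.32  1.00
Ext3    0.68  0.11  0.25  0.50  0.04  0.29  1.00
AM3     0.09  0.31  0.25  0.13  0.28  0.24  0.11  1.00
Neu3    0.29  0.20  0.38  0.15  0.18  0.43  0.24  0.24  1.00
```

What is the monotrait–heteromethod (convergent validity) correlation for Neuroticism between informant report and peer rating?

Same trait (Neu), different methods: r(Neu1, Neu3) = 0.38.

0.38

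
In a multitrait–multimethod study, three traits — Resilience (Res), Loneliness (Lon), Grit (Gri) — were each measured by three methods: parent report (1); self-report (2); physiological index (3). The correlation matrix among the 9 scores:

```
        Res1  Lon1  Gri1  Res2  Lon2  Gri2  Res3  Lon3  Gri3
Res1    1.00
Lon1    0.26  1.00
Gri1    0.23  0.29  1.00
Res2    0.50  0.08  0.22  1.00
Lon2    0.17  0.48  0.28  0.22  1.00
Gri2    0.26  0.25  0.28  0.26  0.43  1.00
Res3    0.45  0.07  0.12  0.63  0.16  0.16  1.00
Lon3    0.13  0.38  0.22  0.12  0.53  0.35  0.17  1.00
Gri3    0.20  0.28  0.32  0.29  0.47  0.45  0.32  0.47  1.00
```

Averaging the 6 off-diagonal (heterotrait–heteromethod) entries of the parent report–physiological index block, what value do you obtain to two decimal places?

HTHM values (method 1 × method 3): 0.13, 0.20, 0.07, 0.28, 0.12, 0.22; mean = 1.02/6 = 0.17.

0.17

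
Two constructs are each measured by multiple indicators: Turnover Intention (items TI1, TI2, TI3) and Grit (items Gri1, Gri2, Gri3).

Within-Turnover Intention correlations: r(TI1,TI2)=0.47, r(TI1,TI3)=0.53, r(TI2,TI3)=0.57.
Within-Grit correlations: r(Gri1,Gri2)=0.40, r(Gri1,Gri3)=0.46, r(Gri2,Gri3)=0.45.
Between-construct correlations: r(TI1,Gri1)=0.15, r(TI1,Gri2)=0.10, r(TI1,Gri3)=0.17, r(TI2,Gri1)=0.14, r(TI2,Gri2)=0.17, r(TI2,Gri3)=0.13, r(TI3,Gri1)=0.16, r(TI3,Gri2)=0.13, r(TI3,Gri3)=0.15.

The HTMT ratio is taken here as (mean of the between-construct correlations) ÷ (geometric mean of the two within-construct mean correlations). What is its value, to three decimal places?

0.302

Mean heterotrait r = 1.30/9 = 0.1444.
Mean within-TI = 1.57/3 = 0.5233; mean within-Gri = 1.31/3 = 0.4367.
Geometric mean = √(0.5233 × 0.4367) = 0.4780.
HTMT = 0.1444 / 0.4780 = 0.302.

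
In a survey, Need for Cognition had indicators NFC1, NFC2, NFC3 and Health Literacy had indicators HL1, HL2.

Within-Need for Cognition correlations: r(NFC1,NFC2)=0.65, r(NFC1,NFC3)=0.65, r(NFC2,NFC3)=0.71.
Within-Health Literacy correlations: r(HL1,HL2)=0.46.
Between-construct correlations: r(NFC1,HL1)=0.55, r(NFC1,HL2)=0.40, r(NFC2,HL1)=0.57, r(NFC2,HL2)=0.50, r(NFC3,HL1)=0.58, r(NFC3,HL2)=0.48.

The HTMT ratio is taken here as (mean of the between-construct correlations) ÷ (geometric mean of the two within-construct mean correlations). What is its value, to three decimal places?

0.925

Between-construct mean = 3.08/6 = 0.5133.
Mean within-NFC = 2.01/3 = 0.6700; mean within-HL = 0.46/1 = 0.4600.
Geometric mean = √(0.6700 × 0.4600) = 0.5552.
HTMT = 0.5133 / 0.5552 = 0.925.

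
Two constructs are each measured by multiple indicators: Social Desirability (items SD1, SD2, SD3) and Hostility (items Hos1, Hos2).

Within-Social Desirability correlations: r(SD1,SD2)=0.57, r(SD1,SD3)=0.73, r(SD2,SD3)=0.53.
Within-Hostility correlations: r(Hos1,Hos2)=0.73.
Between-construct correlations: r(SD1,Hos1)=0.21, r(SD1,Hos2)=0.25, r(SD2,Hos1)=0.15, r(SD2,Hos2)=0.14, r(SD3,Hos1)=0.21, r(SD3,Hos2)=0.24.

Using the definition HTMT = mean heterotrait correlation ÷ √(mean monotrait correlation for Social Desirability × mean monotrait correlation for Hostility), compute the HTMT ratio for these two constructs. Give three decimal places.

Mean heterotrait r = 1.20/6 = 0.2000.
Mean within-SD = 1.83/3 = 0.6100; mean within-Hos = 0.73/1 = 0.7300.
Geometric mean = √(0.6100 × 0.7300) = 0.6673.
HTMT = 0.2000 / 0.6673 = 0.300.

0.300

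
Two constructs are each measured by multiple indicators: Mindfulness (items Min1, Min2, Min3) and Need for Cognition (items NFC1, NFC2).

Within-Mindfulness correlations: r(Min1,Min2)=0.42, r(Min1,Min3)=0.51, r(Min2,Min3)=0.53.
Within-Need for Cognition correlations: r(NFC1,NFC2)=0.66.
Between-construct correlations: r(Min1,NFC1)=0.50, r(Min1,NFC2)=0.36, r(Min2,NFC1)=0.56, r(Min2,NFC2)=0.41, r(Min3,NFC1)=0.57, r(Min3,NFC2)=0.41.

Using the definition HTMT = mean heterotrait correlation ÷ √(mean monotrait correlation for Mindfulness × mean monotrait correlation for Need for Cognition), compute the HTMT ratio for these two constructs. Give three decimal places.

0.826

Mean heterotrait r = 2.81/6 = 0.4683.
Mean within-Min = 1.46/3 = 0.4867; mean within-NFC = 0.66/1 = 0.6600.
Geometric mean = √(0.4867 × 0.6600) = 0.5668.
HTMT = 0.4683 / 0.5668 = 0.826.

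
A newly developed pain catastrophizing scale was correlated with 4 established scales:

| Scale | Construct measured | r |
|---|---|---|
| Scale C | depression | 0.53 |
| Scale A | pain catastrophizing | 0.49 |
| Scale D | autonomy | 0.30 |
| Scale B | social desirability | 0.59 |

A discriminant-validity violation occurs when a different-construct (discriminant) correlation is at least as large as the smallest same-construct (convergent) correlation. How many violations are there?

2

Convergent (same construct = pain catastrophizing): Scale A.
Smallest convergent = 0.49. Discriminant values: 0.53, 0.30, 0.59; count ≥ 0.49 → 2.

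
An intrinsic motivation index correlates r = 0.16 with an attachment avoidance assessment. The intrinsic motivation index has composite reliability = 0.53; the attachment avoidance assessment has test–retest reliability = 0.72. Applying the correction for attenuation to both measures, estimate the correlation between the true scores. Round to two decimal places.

r_true = r_obs / √(r_xx · r_yy) = 0.16 / √(0.53 × 0.72) = 0.16 / √0.3816 = 0.16 / 0.6177 ≈ 0.26.

0.26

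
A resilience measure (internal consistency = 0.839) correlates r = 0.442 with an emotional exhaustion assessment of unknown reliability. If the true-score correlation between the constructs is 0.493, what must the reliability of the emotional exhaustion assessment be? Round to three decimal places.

r_true = r_obs / √(r_xx · r_yy) ⇒ 0.493 = 0.442 / √(0.839 · r_yy).
√(0.839 · r_yy) = 0.442 / 0.493 = 0.8966; 0.839 · r_yy = 0.8039; r_yy = 0.8039 / 0.839 ≈ 0.958.

0.958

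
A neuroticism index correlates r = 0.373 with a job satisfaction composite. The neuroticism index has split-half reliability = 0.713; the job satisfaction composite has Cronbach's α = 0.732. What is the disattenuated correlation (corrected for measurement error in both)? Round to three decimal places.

0.516

r_true = r_obs / √(r_xx · r_yy) = 0.373 / √(0.713 × 0.732) = 0.373 / √0.521916 = 0.373 / 0.7224 ≈ 0.516.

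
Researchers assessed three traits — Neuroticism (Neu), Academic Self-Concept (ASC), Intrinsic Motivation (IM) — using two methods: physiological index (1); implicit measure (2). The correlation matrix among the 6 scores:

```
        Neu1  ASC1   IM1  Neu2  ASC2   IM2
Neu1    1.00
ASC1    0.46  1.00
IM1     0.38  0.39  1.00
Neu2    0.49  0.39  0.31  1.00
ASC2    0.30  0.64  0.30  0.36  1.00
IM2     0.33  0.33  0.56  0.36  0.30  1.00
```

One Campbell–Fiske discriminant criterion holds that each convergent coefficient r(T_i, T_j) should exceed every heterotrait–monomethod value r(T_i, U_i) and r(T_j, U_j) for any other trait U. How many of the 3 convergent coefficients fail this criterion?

Checking each validity diagonal entry against its comparison values:
Neu (methods 1·2): 0.49 vs {0.46, 0.36, 0.38, 0.36} → pass.
ASC (methods 1·2): 0.64 vs {0.46, 0.36, 0.39, 0.30} → pass.
IM (methods 1·2): 0.56 vs {0.38, 0.36, 0.39, 0.30} → pass.
0 of 3 fail.

0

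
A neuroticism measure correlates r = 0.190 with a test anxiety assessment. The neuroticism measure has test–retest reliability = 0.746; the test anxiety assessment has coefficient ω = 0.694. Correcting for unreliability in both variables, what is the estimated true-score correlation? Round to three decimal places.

r_true = r_obs / √(r_xx · r_yy) = 0.190 / √(0.746 × 0.694) = 0.190 / √0.517724 = 0.190 / 0.7195 ≈ 0.264.

0.264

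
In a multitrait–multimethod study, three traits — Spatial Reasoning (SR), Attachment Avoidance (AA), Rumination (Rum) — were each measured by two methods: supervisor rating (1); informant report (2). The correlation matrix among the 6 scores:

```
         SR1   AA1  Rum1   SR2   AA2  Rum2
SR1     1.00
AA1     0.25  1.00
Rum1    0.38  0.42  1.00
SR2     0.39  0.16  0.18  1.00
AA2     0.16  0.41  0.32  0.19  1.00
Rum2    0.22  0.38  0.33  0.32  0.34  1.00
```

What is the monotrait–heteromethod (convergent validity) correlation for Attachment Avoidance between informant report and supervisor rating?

Same trait (AA), different methods: r(AA2, AA1) = 0.41.

0.41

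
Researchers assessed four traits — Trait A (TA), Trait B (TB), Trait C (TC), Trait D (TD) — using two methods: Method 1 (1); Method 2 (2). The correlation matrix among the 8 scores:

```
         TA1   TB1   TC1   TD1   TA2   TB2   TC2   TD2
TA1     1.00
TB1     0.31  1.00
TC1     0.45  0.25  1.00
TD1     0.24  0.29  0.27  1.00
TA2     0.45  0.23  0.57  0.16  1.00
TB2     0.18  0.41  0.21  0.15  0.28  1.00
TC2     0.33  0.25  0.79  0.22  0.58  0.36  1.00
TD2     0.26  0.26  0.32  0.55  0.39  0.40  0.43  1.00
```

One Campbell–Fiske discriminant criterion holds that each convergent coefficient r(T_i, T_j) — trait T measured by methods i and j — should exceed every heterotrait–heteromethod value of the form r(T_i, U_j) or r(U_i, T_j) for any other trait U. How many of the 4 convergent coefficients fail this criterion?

1

Checking each validity diagonal entry against its comparison values:
TA (methods 1·2): 0.45 vs {0.18, 0.23, 0.33, 0.57, 0.26, 0.16} → fail.
TB (methods 1·2): 0.41 vs {0.23, 0.18, 0.25, 0.21, 0.26, 0.15} → pass.
TC (methods 1·2): 0.79 vs {0.57, 0.33, 0.21, 0.25, 0.32, 0.22} → pass.
TD (methods 1·2): 0.55 vs {0.16, 0.26, 0.15, 0.26, 0.22, 0.32} → pass.
1 of 4 fail.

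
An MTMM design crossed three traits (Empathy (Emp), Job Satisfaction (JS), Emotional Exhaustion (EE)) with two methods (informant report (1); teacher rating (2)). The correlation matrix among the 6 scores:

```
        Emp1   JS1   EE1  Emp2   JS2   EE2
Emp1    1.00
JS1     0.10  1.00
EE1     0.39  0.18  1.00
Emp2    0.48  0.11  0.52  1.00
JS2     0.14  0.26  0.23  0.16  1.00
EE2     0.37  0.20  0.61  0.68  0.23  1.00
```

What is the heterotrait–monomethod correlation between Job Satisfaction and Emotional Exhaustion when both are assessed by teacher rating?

Different traits, same method: r(JS2, EE2) = 0.23.

0.23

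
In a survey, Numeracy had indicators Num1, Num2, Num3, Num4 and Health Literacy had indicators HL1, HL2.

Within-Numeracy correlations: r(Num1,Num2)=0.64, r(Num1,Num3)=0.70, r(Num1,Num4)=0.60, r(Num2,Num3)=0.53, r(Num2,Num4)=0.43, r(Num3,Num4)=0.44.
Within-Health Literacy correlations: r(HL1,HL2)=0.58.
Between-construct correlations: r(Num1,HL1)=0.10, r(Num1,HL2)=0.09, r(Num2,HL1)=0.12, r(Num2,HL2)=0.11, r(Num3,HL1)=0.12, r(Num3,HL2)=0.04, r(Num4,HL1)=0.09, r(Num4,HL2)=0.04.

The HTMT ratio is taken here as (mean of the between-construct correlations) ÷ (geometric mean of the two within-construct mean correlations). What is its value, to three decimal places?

Between-construct mean = 0.71/8 = 0.0888.
Mean within-Num = 3.34/6 = 0.5567; mean within-HL = 0.58/1 = 0.5800.
Geometric mean = √(0.5567 × 0.5800) = 0.5682.
HTMT = 0.0888 / 0.5682 = 0.156.

0.156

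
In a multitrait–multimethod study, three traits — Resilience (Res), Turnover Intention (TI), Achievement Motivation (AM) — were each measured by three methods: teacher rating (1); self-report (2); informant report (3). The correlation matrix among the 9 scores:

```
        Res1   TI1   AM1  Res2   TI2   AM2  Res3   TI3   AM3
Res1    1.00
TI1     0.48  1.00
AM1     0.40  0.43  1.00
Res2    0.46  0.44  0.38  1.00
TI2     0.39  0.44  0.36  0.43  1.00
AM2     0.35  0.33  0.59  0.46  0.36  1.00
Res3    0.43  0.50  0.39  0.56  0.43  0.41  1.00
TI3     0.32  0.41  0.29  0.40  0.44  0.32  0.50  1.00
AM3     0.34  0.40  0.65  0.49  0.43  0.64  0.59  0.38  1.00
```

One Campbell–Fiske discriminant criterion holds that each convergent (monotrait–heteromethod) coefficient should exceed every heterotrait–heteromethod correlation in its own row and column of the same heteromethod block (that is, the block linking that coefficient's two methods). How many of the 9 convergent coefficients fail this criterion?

3

Checking each validity diagonal entry against its comparison values:
Res (methods 1·2): 0.46 vs {0.39, 0.44, 0.35, 0.38} → pass.
Res (methods 1·3): 0.43 vs {0.32, 0.50, 0.34, 0.39} → fail.
Res (methods 2·3): 0.56 vs {0.40, 0.43, 0.49, 0.41} → pass.
TI (methods 1·2): 0.44 vs {0.44, 0.39, 0.33, 0.36} → fail.
TI (methods 1·3): 0.41 vs {0.50, 0.32, 0.40, 0.29} → fail.
TI (methods 2·3): 0.44 vs {0.43, 0.40, 0.43, 0.32} → pass.
AM (methods 1·2): 0.59 vs {0.38, 0.35, 0.36, 0.33} → pass.
AM (methods 1·3): 0.65 vs {0.39, 0.34, 0.29, 0.40} → pass.
AM (methods 2·3): 0.64 vs {0.41, 0.49, 0.32, 0.43} → pass.
3 of 9 fail.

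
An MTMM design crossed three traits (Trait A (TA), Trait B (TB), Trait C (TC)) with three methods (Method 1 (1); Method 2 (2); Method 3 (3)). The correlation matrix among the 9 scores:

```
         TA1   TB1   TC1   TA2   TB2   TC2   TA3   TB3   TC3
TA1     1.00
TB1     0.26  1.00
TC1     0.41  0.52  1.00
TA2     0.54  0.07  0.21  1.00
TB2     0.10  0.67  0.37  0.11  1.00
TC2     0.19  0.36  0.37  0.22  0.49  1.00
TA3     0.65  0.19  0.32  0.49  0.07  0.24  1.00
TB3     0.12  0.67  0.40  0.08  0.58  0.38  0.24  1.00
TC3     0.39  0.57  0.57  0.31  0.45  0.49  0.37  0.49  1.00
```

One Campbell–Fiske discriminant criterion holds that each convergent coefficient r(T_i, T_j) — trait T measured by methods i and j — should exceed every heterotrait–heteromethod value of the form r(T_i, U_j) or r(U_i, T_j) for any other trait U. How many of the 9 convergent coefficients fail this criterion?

2

Each convergent coefficient versus the relevant comparison correlations:
TA (methods 1·2): 0.54 vs {0.10, 0.07, 0.19, 0.21} → pass.
TA (methods 1·3): 0.65 vs {0.12, 0.19, 0.39, 0.32} → pass.
TA (methods 2·3): 0.49 vs {0.08, 0.07, 0.31, 0.24} → pass.
TB (methods 1·2): 0.67 vs {0.07, 0.10, 0.36, 0.37} → pass.
TB (methods 1·3): 0.67 vs {0.19, 0.12, 0.57, 0.40} → pass.
TB (methods 2·3): 0.58 vs {0.07, 0.08, 0.45, 0.38} → pass.
TC (methods 1·2): 0.37 vs {0.21, 0.19, 0.37, 0.36} → fail.
TC (methods 1·3): 0.57 vs {0.32, 0.39, 0.40, 0.57} → fail.
TC (methods 2·3): 0.49 vs {0.24, 0.31, 0.38, 0.45} → pass.
2 of 9 fail.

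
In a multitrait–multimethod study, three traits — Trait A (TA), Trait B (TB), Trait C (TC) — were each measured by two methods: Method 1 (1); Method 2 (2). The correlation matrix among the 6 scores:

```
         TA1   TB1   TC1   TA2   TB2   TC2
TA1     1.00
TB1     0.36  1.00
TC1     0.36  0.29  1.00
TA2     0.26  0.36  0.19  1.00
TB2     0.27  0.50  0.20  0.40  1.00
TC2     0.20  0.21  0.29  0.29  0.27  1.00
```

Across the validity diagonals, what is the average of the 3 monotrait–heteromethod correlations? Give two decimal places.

0.35

Convergent values: 0.26, 0.50, 0.29; mean = 1.05/3 = 0.35.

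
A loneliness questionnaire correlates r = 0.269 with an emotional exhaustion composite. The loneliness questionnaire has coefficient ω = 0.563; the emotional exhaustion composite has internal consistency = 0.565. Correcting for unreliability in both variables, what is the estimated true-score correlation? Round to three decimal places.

0.477

r_true = r_obs / √(r_xx · r_yy) = 0.269 / √(0.563 × 0.565) = 0.269 / √0.318095 = 0.269 / 0.5640 ≈ 0.477.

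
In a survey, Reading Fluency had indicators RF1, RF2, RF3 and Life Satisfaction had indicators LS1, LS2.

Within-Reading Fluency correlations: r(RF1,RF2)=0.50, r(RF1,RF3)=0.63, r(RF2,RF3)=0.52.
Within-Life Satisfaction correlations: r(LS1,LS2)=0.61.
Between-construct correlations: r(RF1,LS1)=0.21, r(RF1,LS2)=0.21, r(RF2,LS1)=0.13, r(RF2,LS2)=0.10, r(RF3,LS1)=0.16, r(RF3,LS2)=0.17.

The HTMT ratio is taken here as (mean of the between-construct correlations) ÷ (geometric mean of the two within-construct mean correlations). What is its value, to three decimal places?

0.282

Mean heterotrait r = 0.98/6 = 0.1633.
Mean within-RF = 1.65/3 = 0.5500; mean within-LS = 0.61/1 = 0.6100.
Geometric mean = √(0.5500 × 0.6100) = 0.5792.
HTMT = 0.1633 / 0.5792 = 0.282.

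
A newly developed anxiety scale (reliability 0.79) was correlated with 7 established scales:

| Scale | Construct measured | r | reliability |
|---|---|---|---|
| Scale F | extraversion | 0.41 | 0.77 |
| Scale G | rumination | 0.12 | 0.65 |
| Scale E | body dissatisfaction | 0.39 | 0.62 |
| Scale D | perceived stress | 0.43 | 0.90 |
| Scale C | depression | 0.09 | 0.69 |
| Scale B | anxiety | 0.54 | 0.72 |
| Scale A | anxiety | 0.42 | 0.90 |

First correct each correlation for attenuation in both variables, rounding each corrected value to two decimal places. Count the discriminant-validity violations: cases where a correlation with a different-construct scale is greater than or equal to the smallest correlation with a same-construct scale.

Disattenuated r (r / √(r_scale · r_new)):
  Scale F (disc): 0.41 / √(0.77·0.79) = 0.53
  Scale G (disc): 0.12 / √(0.65·0.79) = 0.17
  Scale E (disc): 0.39 / √(0.62·0.79) = 0.56
  Scale D (disc): 0.43 / √(0.90·0.79) = 0.51
  Scale C (disc): 0.09 / √(0.69·0.79) = 0.12
  Scale B (conv): 0.54 / √(0.72·0.79) = 0.72
  Scale A (conv): 0.42 / √(0.90·0.79) = 0.50
Smallest convergent = 0.50. Discriminant values: 0.53, 0.17, 0.56, 0.51, 0.12; count ≥ 0.50 → 3.

3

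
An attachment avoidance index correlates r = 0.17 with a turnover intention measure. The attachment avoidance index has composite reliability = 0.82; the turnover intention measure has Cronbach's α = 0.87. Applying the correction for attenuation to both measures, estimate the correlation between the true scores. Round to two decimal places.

r_true = r_obs / √(r_xx · r_yy) = 0.17 / √(0.82 × 0.87) = 0.17 / √0.7134 = 0.17 / 0.8446 ≈ 0.20.

0.20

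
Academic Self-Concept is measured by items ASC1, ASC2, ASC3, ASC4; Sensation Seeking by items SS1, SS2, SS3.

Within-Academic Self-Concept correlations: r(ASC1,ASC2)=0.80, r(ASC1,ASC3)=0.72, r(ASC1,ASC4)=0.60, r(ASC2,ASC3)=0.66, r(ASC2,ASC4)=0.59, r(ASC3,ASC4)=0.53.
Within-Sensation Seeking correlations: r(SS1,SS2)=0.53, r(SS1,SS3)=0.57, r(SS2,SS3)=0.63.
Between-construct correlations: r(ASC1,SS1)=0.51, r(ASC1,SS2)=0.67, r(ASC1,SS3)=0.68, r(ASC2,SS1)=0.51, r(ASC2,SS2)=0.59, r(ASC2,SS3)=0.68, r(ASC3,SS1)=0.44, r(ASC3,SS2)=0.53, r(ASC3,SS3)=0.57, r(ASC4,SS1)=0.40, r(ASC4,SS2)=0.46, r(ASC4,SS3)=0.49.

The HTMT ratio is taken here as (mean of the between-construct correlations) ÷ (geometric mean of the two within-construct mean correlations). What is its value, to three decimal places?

Mean between = 6.53/12 = 0.5442.
Mean within-ASC = 3.90/6 = 0.6500; mean within-SS = 1.73/3 = 0.5767.
Geometric mean = √(0.6500 × 0.5767) = 0.6123.
HTMT = 0.5442 / 0.6123 = 0.889.

0.889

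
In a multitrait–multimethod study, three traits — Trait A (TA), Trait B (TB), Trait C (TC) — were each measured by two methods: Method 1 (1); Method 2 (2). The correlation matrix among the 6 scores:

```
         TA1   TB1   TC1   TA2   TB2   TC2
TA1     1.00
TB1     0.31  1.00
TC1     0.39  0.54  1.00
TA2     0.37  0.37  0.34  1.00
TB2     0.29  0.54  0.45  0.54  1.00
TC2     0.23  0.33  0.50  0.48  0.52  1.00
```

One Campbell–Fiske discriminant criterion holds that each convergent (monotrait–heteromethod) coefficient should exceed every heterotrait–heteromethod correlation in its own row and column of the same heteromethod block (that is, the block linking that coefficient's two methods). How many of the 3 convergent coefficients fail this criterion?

Checking each validity diagonal entry against its comparison values:
TA (methods 1·2): 0.37 vs {0.29, 0.37, 0.23, 0.34} → fail.
TB (methods 1·2): 0.54 vs {0.37, 0.29, 0.33, 0.45} → pass.
TC (methods 1·2): 0.50 vs {0.34, 0.23, 0.45, 0.33} → pass.
1 of 3 fail.

1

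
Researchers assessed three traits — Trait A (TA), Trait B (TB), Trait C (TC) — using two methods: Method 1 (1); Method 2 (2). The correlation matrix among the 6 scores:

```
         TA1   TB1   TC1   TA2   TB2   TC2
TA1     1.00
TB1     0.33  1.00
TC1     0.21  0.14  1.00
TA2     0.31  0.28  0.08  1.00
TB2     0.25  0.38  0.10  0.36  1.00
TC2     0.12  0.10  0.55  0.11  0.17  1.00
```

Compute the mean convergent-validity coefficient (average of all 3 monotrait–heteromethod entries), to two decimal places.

0.41

Convergent values: 0.31, 0.38, 0.55; mean = 1.24/3 = 0.41.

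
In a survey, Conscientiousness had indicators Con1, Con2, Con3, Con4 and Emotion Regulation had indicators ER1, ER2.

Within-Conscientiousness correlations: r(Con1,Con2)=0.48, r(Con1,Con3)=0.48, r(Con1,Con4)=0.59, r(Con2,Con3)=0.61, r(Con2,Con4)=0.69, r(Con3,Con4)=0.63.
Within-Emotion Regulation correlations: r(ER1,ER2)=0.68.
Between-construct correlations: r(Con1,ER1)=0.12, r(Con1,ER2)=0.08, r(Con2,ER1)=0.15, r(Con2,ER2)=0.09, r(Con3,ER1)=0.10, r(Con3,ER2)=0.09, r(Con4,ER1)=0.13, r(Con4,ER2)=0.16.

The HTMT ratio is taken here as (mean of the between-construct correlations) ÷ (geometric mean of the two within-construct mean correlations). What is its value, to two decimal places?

Mean between = 0.92/8 = 0.1150.
Mean within-Con = 3.48/6 = 0.5800; mean within-ER = 0.68/1 = 0.6800.
Geometric mean = √(0.5800 × 0.6800) = 0.6280.
HTMT = 0.1150 / 0.6280 = 0.18.

0.18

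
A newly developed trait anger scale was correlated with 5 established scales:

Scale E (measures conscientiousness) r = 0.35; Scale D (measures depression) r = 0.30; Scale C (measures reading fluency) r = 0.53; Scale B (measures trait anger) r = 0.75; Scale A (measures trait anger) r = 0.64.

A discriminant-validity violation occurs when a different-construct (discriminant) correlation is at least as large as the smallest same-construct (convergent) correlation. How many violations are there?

Convergent (same construct = trait anger): Scale B, Scale A.
Smallest convergent = 0.64. Discriminant values: 0.35, 0.30, 0.53; count ≥ 0.64 → 0.

0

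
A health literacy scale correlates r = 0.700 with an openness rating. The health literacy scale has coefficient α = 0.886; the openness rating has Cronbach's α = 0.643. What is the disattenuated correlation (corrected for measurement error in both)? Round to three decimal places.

r_true = r_obs / √(r_xx · r_yy) = 0.700 / √(0.886 × 0.643) = 0.700 / √0.569698 = 0.700 / 0.7548 ≈ 0.927.

0.927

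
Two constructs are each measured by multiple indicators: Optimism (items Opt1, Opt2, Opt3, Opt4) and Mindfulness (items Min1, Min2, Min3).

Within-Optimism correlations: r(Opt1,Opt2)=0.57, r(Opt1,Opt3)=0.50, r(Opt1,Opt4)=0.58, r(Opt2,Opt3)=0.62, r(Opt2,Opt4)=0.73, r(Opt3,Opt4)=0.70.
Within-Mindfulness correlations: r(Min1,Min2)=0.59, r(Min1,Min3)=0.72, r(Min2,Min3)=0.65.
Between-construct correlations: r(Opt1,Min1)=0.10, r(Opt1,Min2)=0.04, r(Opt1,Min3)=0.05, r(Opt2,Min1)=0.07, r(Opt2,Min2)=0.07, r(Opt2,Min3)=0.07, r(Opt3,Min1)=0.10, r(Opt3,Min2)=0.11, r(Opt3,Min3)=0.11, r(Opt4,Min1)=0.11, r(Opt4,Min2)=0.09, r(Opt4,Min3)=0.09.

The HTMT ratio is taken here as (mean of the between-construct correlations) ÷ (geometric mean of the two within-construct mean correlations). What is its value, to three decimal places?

Mean heterotrait r = 1.01/12 = 0.0842.
Mean within-Opt = 3.70/6 = 0.6167; mean within-Min = 1.96/3 = 0.6533.
Geometric mean = √(0.6167 × 0.6533) = 0.6347.
HTMT = 0.0842 / 0.6347 = 0.133.

0.133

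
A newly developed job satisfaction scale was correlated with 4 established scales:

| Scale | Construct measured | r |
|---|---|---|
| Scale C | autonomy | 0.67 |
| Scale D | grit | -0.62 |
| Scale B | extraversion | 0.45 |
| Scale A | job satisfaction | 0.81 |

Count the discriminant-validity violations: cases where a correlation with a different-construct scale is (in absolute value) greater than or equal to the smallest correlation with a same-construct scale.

Convergent (same construct = job satisfaction): Scale A.
Smallest convergent = 0.81. Discriminant |r|: 0.67, 0.62, 0.45; count ≥ 0.81 → 0.

0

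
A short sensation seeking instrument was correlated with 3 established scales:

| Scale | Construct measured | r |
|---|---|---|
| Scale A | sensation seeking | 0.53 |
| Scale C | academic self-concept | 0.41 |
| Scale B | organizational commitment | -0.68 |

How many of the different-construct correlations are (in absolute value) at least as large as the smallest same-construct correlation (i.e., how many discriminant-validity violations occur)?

Convergent (same construct = sensation seeking): Scale A.
Smallest convergent = 0.53. Discriminant |r|: 0.41, 0.68; count ≥ 0.53 → 1.

1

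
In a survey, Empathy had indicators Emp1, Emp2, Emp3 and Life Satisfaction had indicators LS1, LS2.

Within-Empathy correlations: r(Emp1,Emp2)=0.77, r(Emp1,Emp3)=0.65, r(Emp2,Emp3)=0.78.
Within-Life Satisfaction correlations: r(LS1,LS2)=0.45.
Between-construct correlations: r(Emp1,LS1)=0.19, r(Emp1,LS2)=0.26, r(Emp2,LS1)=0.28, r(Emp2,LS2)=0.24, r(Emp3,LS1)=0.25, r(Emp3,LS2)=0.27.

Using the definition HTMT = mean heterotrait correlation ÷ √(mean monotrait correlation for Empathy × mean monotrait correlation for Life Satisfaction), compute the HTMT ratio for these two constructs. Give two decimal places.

Mean heterotrait r = 1.49/6 = 0.2483.
Mean within-Emp = 2.20/3 = 0.7333; mean within-LS = 0.45/1 = 0.4500.
Geometric mean = √(0.7333 × 0.4500) = 0.5744.
HTMT = 0.2483 / 0.5744 = 0.43.

0.43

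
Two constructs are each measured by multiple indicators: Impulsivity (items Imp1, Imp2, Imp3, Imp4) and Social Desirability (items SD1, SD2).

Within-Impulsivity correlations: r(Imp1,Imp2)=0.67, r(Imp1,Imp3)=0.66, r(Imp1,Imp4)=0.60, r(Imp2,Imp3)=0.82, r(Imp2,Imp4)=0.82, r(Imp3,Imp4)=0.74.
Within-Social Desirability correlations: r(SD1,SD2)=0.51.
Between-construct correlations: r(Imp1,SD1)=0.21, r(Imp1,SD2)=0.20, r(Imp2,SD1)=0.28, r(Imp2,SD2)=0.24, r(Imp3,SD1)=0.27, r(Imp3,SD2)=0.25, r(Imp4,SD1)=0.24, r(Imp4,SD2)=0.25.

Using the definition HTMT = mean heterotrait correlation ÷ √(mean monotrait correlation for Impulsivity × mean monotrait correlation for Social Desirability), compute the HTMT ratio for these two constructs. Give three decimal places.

0.401

Mean heterotrait r = 1.94/8 = 0.2425.
Mean within-Imp = 4.31/6 = 0.7183; mean within-SD = 0.51/1 = 0.5100.
Geometric mean = √(0.7183 × 0.5100) = 0.6053.
HTMT = 0.2425 / 0.6053 = 0.401.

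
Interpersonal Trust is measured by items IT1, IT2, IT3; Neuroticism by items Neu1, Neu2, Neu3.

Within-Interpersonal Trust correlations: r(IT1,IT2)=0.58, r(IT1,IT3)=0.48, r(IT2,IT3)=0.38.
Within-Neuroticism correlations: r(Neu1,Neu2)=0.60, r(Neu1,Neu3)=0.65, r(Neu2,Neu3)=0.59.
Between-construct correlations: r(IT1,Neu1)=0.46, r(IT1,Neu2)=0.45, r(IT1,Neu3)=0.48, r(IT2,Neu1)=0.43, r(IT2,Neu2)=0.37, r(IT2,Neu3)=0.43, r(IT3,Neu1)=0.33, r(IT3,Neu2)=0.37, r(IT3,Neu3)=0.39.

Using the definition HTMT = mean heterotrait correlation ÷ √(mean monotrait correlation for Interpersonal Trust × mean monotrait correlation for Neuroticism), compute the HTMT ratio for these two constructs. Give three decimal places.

0.760

Between-construct mean = 3.71/9 = 0.4122.
Mean within-IT = 1.44/3 = 0.4800; mean within-Neu = 1.84/3 = 0.6133.
Geometric mean = √(0.4800 × 0.6133) = 0.5426.
HTMT = 0.4122 / 0.5426 = 0.760.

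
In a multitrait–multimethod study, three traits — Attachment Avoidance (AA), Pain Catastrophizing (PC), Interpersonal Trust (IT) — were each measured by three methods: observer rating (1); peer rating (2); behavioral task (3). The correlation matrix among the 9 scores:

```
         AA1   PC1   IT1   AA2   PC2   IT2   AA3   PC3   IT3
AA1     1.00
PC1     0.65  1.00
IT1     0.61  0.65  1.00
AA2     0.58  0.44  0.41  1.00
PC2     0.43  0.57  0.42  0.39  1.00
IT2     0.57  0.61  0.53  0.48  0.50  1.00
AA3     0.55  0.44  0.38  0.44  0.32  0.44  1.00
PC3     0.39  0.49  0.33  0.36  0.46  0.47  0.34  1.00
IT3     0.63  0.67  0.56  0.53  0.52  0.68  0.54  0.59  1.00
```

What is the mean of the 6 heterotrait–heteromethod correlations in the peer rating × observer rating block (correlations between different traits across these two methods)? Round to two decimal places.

HTHM values (method 2 × method 1): 0.44, 0.41, 0.43, 0.42, 0.57, 0.61; mean = 2.88/6 = 0.48.

0.48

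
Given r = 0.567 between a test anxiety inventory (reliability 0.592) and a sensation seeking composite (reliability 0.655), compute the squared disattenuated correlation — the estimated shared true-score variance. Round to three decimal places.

Disattenuated r = 0.567 / √(0.592 × 0.655) = 0.567 / 0.6227 = 0.9106.
Shared true-score variance = 0.9106² = 0.8292 ≈ 0.829.

0.829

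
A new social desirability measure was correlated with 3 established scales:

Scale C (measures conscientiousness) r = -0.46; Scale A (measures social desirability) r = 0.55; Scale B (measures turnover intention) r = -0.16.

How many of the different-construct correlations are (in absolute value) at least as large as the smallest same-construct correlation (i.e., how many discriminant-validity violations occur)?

0

Convergent (same construct = social desirability): Scale A.
Smallest convergent = 0.55. Discriminant |r|: 0.46, 0.16; count ≥ 0.55 → 0.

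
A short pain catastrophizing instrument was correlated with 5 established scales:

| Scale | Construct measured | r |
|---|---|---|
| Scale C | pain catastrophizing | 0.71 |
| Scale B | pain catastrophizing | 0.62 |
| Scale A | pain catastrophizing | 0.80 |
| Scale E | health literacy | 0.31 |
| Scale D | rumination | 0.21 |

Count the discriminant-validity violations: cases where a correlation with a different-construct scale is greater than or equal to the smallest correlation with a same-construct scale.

0

Convergent (same construct = pain catastrophizing): Scale C, Scale B, Scale A.
Smallest convergent = 0.62. Discriminant values: 0.31, 0.21; count ≥ 0.62 → 0.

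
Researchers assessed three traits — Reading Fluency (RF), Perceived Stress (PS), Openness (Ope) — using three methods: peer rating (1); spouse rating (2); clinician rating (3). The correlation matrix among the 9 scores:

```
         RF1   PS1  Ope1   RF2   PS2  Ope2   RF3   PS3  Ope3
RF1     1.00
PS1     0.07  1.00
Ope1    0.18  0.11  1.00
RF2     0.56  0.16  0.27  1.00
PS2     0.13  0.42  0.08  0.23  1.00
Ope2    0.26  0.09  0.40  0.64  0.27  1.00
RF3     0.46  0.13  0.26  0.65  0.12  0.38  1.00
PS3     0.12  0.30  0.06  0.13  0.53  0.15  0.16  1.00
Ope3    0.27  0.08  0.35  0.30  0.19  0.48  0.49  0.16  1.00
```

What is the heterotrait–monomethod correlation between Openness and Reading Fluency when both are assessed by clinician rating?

0.49

Different traits, same method: r(Ope3, RF3) = 0.49.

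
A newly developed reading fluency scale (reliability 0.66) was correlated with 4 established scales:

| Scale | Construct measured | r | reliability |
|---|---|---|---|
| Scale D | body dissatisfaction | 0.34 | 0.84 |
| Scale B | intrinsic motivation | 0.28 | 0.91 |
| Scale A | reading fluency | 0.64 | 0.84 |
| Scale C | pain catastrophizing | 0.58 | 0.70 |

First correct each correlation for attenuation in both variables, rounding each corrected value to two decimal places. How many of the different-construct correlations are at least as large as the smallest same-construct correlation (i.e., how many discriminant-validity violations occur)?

0

Disattenuated r (r / √(r_scale · r_new)):
  Scale D (disc): 0.34 / √(0.84·0.66) = 0.46
  Scale B (disc): 0.28 / √(0.91·0.66) = 0.36
  Scale A (conv): 0.64 / √(0.84·0.66) = 0.86
  Scale C (disc): 0.58 / √(0.70·0.66) = 0.85
Smallest convergent = 0.86. Discriminant values: 0.46, 0.36, 0.85; count ≥ 0.86 → 0.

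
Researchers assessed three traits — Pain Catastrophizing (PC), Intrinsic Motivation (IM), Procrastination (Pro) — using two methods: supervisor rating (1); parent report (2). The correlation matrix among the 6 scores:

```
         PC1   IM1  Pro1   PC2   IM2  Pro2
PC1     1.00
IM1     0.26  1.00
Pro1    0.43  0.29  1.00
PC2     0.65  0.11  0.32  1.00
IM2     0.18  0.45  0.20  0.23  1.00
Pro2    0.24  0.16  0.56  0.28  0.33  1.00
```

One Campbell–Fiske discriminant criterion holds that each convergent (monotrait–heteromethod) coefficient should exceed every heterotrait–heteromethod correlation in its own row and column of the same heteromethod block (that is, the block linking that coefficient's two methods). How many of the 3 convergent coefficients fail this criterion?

Checking each validity diagonal entry against its comparison values:
PC (methods 1·2): 0.65 vs {0.18, 0.11, 0.24, 0.32} → pass.
IM (methods 1·2): 0.45 vs {0.11, 0.18, 0.16, 0.20} → pass.
Pro (methods 1·2): 0.56 vs {0.32, 0.24, 0.20, 0.16} → pass.
0 of 3 fail.

0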